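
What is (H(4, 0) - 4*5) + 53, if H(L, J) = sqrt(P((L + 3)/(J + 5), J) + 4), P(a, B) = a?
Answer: 33 + 3*sqrt(15)/5 ≈ 35.324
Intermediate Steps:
H(L, J) = sqrt(4 + (3 + L)/(5 + J)) (H(L, J) = sqrt((L + 3)/(J + 5) + 4) = sqrt((3 + L)/(5 + J) + 4) = sqrt(4 + (3 + L)/(5 + J)))
(H(4, 0) - 4*5) + 53 = (sqrt((23 + 4 + 4*0)/(5 + 0)) - 4*5) + 53 = (sqrt((23 + 4 + 0)/5) - 20) + 53 = (sqrt((1/5)*27) - 20) + 53 = (sqrt(27/5) - 20) + 53 = (3*sqrt(15)/5 - 20) + 53 = (-20 + 3*sqrt(15)/5) + 53 = 33 + 3*sqrt(15)/5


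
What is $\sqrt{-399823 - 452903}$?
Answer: $i \sqrt{852726} \approx 923.43 i$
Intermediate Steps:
$\sqrt{-399823 - 452903} = \sqrt{-852726} = i \sqrt{852726}$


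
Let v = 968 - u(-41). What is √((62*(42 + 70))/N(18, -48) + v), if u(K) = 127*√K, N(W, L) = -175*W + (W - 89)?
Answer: √(10020479464 - 1317604807*I*√41)/3221 ≈ 33.38 - 12.181*I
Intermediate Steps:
N(W, L) = -89 - 174*W (N(W, L) = -175*W + (-89 + W) = -89 - 174*W)
v = 968 - 127*I*√41 (v = 968 - 127*√(-41) = 968 - 127*I*√41 ≈ 968.0 - 813.2*I)
√((62*(42 + 70))/N(18, -48) + v) = √((62*(42 + 70))/(-89 - 174*18) + (968 - 127*I*√41)) = √((62*112)/(-89 - 3132) + (968 - 127*I*√41)) = √(6944/(-3221) + (968 - 127*I*√41)) = √(6944*(-1/3221) + (968 - 127*I*√41)) = √(-6944/3221 + (968 - 127*I*√41)) = √(3110984/3221 - 127*I*√41)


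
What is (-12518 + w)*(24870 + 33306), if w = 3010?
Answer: -553137408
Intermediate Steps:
(-12518 + w)*(24870 + 33306) = (-12518 + 3010)*(24870 + 33306) = -9508*58176 = -553137408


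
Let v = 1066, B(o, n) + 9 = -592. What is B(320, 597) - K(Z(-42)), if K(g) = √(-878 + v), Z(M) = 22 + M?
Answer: -601 - 2*√47 ≈ -614.71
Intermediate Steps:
B(o, n) = -601 (B(o, n) = -9 - 592 = -601)
K(g) = 2*√47 (K(g) = √(-878 + 1066) = √188 = 2*√47)
B(320, 597) - K(Z(-42)) = -601 - 2*√47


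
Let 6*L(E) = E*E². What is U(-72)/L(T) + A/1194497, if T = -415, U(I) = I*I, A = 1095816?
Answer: 78284514264312/85374732017375 ≈ 0.91695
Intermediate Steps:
U(I) = I²
L(E) = E³/6 (L(E) = (E*E²)/6 = E³/6)
U(-72)/L(T) + A/1194497 = (-72)²/(((⅙)*(-415)³)) + 1095816/1194497 = 5184/(((⅙)*(-71473375))) + 1095816*(1/1194497) = 5184/(-71473375/6) + 1095816/1194497 = 5184*(-6/71473375) + 1095816/1194497 = -31104/71473375 + 1095816/1194497 = 78284514264312/85374732017375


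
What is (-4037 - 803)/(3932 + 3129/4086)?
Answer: -6592080/5356427 ≈ -1.2307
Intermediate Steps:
(-4037 - 803)/(3932 + 3129/4086) = -4840/(3932 + 3129*(1/4086)) = -4840/(3932 + 1043/1362) = -4840/5356427/1362 = -4840*1362/5356427 = -6592080/5356427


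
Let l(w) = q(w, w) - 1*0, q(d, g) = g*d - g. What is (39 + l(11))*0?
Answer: 0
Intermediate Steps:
q(d, g) = -g + d*g (q(d, g) = d*g - g = -g + d*g)
l(w) = w*(-1 + w) (l(w) = w*(-1 + w) - 1*0 = w*(-1 + w) + 0 = w*(-1 + w))
(39 + l(11))*0 = (39 + 11*(-1 + 11))*0 = (39 + 11*10)*0 = (39 + 110)*0 = 149*0 = 0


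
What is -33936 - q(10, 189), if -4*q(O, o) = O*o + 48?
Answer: -66903/2 ≈ -33452.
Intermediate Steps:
q(O, o) = -12 - O*o/4 (q(O, o) = -(O*o + 48)/4 = -(48 + O*o)/4 = -12 - O*o/4)
-33936 - q(10, 189) = -33936 - (-12 - 1/4*10*189) = -33936 - (-12 - 945/2) = -33936 - 1*(-969/2) = -33936 + 969/2 = -66903/2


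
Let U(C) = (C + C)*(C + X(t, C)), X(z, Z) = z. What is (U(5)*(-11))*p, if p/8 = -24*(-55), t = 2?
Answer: -8131200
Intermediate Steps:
p = 10560 (p = 8*(-24*(-55)) = 8*1320 = 10560)
U(C) = 2*C*(2 + C) (U(C) = (C + C)*(C + 2) = (2*C)*(2 + C) = 2*C*(2 + C))
(U(5)*(-11))*p = ((2*5*(2 + 5))*(-11))*10560 = ((2*5*7)*(-11))*10560 = (70*(-11))*10560 = -770*10560 = -8131200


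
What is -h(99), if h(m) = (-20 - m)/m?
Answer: 119/99 ≈ 1.2020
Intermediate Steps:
h(m) = (-20 - m)/m
-h(99) = -(-20 - 1*99)/99 = -(-20 - 99)/99 = -(-119)/99 = -1*(-119/99) = 119/99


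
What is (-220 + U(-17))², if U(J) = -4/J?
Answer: 13957696/289 ≈ 48297.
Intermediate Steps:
(-220 + U(-17))² = (-220 - 4/(-17))² = (-220 - 4*(-1/17))² = (-220 + 4/17)² = (-3736/17)² = 13957696/289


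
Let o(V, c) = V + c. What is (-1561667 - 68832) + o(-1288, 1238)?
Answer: -1630549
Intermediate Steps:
(-1561667 - 68832) + o(-1288, 1238) = (-1561667 - 68832) + (-1288 + 1238) = -1630499 - 50 = -1630549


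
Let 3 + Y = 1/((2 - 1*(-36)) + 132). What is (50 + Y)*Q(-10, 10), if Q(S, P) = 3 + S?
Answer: -55937/170 ≈ -329.04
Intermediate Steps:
Y = -509/170 (Y = -3 + 1/((2 - 1*(-36)) + 132) = -3 + 1/((2 + 36) + 132) = -3 + 1/(38 + 132) = -3 + 1/170 = -509/170 ≈ -2.9941)
(50 + Y)*Q(-10, 10) = (50 - 509/170)*(3 - 10) = (7991/170)*(-7) = -55937/170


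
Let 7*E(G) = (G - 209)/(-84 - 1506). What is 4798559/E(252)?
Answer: -53407961670/43 ≈ -1.2420e+9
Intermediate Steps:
E(G) = 209/11130 - G/11130 (E(G) = ((G - 209)/(-84 - 1506))/7 = ((-209 + G)/(-1590))/7 = ((-209 + G)*(-1/1590))/7 = (209/1590 - G/1590)/7 = 209/11130 - G/11130)
4798559/E(252) = 4798559/(209/11130 - 1/11130*252) = 4798559/(209/11130 - 6/265) = 4798559/(-43/11130) = 4798559*(-11130/43) = -53407961670/43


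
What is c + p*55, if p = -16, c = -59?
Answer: -939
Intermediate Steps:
c + p*55 = -59 - 16*55 = -59 - 880 = -939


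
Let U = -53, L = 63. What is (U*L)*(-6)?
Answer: 20034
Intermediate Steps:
(U*L)*(-6) = -53*63*(-6) = -3339*(-6) = 20034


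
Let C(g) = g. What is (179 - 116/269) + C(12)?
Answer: 51263/269 ≈ 190.57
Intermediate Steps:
(179 - 116/269) + C(12) = (179 - 116/269) + 12 = 48035/269 + 12 = 51263/269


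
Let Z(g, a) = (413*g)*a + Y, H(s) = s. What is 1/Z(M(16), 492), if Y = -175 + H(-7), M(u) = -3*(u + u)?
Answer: -1/19506998 ≈ -5.1264e-8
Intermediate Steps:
M(u) = -6*u
Y = -182 (Y = -175 - 7 = -182)
Z(g, a) = -182 + 413*a*g (Z(g, a) = (413*g)*a - 182 = 413*a*g - 182 = -182 + 413*a*g)
1/Z(M(16), 492) = 1/(-182 + 413*492*(-6*16)) = 1/(-182 + 413*492*(-96)) = 1/(-182 - 19506816) = 1/(-19506998) = -1/19506998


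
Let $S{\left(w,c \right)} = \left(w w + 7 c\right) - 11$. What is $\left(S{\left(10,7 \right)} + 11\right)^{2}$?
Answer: $22201$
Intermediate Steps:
$S{\left(w,c \right)} = -11 + w^{2} + 7 c$ ($S{\left(w,c \right)} = \left(w^{2} + 7 c\right) - 11 = -11 + w^{2} + 7 c$)
$\left(S{\left(10,7 \right)} + 11\right)^{2} = \left(\left(-11 + 10^{2} + 7 \cdot 7\right) + 11\right)^{2} = \left(\left(-11 + 100 + 49\right) + 11\right)^{2} = \left(138 + 11\right)^{2} = 149^{2} = 22201$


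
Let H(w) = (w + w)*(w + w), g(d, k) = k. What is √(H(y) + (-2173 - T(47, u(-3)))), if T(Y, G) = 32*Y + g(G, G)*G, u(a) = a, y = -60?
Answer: √10714 ≈ 103.51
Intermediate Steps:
T(Y, G) = G² + 32*Y (T(Y, G) = 32*Y + G*G = 32*Y + G² = G² + 32*Y)
H(w) = 4*w² (H(w) = (2*w)*(2*w) = 4*w²)
√(H(y) + (-2173 - T(47, u(-3)))) = √(4*(-60)² + (-2173 - ((-3)² + 32*47))) = √(4*3600 + (-2173 - (9 + 1504))) = √(14400 + (-2173 - 1*1513)) = √(14400 + (-2173 - 1513)) = √(14400 - 3686) = √10714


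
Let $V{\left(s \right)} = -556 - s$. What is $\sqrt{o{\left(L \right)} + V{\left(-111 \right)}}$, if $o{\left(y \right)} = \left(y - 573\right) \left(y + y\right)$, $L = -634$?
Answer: $\sqrt{1530031} \approx 1236.9$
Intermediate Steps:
$o{\left(y \right)} = 2 y \left(-573 + y\right)$ ($o{\left(y \right)} = \left(-573 + y\right) 2 y = 2 y \left(-573 + y\right)$)
$\sqrt{o{\left(L \right)} + V{\left(-111 \right)}} = \sqrt{2 \left(-634\right) \left(-573 - 634\right) - 445} = \sqrt{2 \left(-634\right) \left(-1207\right) + \left(-556 + 111\right)} = \sqrt{1530476 - 445} = \sqrt{1530031}$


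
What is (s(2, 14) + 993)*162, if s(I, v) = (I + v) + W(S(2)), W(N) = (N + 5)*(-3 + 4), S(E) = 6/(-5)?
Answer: 820368/5 ≈ 1.6407e+5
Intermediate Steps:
S(E) = -6/5 (S(E) = 6*(-⅕) = -6/5)
W(N) = 5 + N (W(N) = (5 + N)*1 = 5 + N)
s(I, v) = 19/5 + I + v (s(I, v) = (I + v) + (5 - 6/5) = (I + v) + 19/5 = 19/5 + I + v)
(s(2, 14) + 993)*162 = ((19/5 + 2 + 14) + 993)*162 = (99/5 + 993)*162 = (5064/5)*162 = 820368/5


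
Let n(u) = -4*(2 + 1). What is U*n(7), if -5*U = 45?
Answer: 108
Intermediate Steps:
n(u) = -12 (n(u) = -4*3 = -12)
U = -9 (U = -1/5*45 = -9)
U*n(7) = -9*(-12) = 108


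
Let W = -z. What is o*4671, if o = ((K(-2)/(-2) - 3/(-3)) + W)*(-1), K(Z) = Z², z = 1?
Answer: 9342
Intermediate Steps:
W = -1 (W = -1*1 = -1)
o = 2 (o = (((-2)²/(-2) - 3/(-3)) - 1)*(-1) = ((4*(-½) - 3*(-⅓)) - 1)*(-1) = ((-2 + 1) - 1)*(-1) = (-1 - 1)*(-1) = -2*(-1) = 2)
o*4671 = 2*4671 = 9342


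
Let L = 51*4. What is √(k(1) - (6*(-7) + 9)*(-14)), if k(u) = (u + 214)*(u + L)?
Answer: √43613 ≈ 208.84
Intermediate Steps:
L = 204
k(u) = (204 + u)*(214 + u) (k(u) = (u + 214)*(u + 204) = (214 + u)*(204 + u) = (204 + u)*(214 + u))
√(k(1) - (6*(-7) + 9)*(-14)) = √((43656 + 1² + 418*1) - (6*(-7) + 9)*(-14)) = √((43656 + 1 + 418) - (-42 + 9)*(-14)) = √(44075 - (-33)*(-14)) = √(44075 - 1*462) = √(44075 - 462) = √43613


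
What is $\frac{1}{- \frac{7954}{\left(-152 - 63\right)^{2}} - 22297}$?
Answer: $- \frac{46225}{1030686779} \approx -4.4849 \cdot 10^{-5}$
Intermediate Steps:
$\frac{1}{- \frac{7954}{\left(-152 - 63\right)^{2}} - 22297} = \frac{1}{- \frac{7954}{\left(-215\right)^{2}} - 22297} = \frac{1}{- \frac{7954}{46225} - 22297} = \frac{1}{- \frac{1030686779}{46225}} = - \frac{46225}{1030686779}$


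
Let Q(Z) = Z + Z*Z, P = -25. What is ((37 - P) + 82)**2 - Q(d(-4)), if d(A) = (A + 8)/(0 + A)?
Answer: 20736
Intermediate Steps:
d(A) = (8 + A)/A
Q(Z) = Z + Z**2
((37 - P) + 82)**2 - Q(d(-4)) = ((37 - 1*(-25)) + 82)**2 - (8 - 4)/(-4)*(1 + (8 - 4)/(-4)) = ((37 + 25) + 82)**2 - (-1/4*4)*(1 - 1/4*4) = (62 + 82)**2 - (-1)*(1 - 1) = 144**2 - (-1)*0 = 20736 - 1*0 = 20736 + 0 = 20736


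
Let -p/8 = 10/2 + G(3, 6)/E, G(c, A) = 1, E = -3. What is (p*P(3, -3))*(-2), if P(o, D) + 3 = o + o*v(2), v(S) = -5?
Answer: -1120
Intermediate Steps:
P(o, D) = -3 - 4*o (P(o, D) = -3 + (o + o*(-5)) = -3 + (o - 5*o) = -3 - 4*o)
p = -112/3 (p = -8*(10/2 + 1/(-3)) = -8*(10*(1/2) + 1*(-1/3)) = -8*(5 - 1/3) = -8*14/3 = -112/3 ≈ -37.333)
(p*P(3, -3))*(-2) = -112*(-3 - 4*3)/3*(-2) = -112*(-3 - 12)/3*(-2) = -112/3*(-15)*(-2) = 560*(-2) = -1120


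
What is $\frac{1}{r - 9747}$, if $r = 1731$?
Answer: $- \frac{1}{8016} \approx -0.00012475$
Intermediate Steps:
$\frac{1}{r - 9747} = \frac{1}{1731 - 9747} = \frac{1}{-8016} = - \frac{1}{8016}$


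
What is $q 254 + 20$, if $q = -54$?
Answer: $-13696$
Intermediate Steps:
$q 254 + 20 = \left(-54\right) 254 + 20 = -13716 + 20 = -13696$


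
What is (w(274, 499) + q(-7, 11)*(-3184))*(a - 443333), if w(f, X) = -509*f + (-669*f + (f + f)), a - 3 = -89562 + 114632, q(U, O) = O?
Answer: 149422548480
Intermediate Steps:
a = 25073 (a = 3 + (-89562 + 114632) = 3 + 25070 = 25073)
w(f, X) = -1176*f (w(f, X) = -509*f + (-669*f + 2*f) = -509*f - 667*f = -1176*f)
(w(274, 499) + q(-7, 11)*(-3184))*(a - 443333) = (-1176*274 + 11*(-3184))*(25073 - 443333) = (-322224 - 35024)*(-418260) = -357248*(-418260) = 149422548480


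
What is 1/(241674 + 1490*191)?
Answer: 1/526264 ≈ 1.9002e-6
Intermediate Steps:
1/(241674 + 1490*191) = 1/(241674 + 284590) = 1/526264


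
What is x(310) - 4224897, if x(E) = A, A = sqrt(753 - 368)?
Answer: -4224897 + sqrt(385) ≈ -4.2249e+6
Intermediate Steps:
A = sqrt(385) ≈ 19.621
x(E) = sqrt(385)
x(310) - 4224897 = sqrt(385) - 4224897 = -4224897 + sqrt(385)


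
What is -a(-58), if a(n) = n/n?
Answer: -1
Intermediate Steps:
a(n) = 1
-a(-58) = -1*1 = -1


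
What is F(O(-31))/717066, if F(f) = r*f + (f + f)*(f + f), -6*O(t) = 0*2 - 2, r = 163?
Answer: 493/6453594 ≈ 7.6392e-5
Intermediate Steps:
O(t) = 1/3 (O(t) = -(0*2 - 2)/6 = -(0 - 2)/6 = -1/6*(-2) = 1/3)
F(f) = 4*f**2 + 163*f (F(f) = 163*f + (f + f)*(f + f) = 163*f + (2*f)*(2*f) = 163*f + 4*f**2 = 4*f**2 + 163*f)
F(O(-31))/717066 = ((163 + 4*(1/3))/3)/717066 = ((163 + 4/3)/3)*(1/717066) = ((1/3)*(493/3))*(1/717066) = (493/9)*(1/717066) = 493/6453594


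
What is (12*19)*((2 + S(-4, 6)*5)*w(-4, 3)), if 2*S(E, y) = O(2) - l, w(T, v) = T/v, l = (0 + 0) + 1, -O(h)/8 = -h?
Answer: -12008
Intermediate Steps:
O(h) = 8*h (O(h) = -(-8)*h = 8*h)
l = 1 (l = 0 + 1 = 1)
S(E, y) = 15/2 (S(E, y) = (8*2 - 1*1)/2 = (16 - 1)/2 = (½)*15 = 15/2)
(12*19)*((2 + S(-4, 6)*5)*w(-4, 3)) = (12*19)*((2 + (15/2)*5)*(-4/3)) = 228*((2 + 75/2)*(-4*⅓)) = 228*((79/2)*(-4/3)) = 228*(-158/3) = -12008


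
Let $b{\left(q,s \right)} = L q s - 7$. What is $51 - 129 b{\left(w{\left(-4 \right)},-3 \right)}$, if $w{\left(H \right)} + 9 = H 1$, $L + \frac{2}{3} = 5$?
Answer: $-20847$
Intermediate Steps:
$L = \frac{13}{3}$ ($L = - \frac{2}{3} + 5 = \frac{13}{3} \approx 4.3333$)
$w{\left(H \right)} = -9 + H$ ($w{\left(H \right)} = -9 + H 1 = -9 + H$)
$b{\left(q,s \right)} = -7 + \frac{13 q s}{3}$ ($b{\left(q,s \right)} = \frac{13 q}{3} s - 7 = \frac{13 q s}{3} - 7 = -7 + \frac{13 q s}{3}$)
$51 - 129 b{\left(w{\left(-4 \right)},-3 \right)} = 51 - 129 \left(-7 + \frac{13}{3} \left(-9 - 4\right) \left(-3\right)\right) = 51 - 129 \left(-7 + \frac{13}{3} \left(-13\right) \left(-3\right)\right) = 51 - 129 \left(-7 + 169\right) = 51 - 20898 = -20847$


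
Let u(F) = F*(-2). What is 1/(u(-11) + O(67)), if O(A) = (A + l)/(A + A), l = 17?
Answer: 67/1516 ≈ 0.044195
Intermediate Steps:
O(A) = (17 + A)/(2*A) (O(A) = (A + 17)/(A + A) = (17 + A)/((2*A)) = (17 + A)*(1/(2*A)) = (17 + A)/(2*A))
u(F) = -2*F
1/(u(-11) + O(67)) = 1/(-2*(-11) + (1/2)*(17 + 67)/67) = 1/(22 + (1/2)*(1/67)*84) = 1/(22 + 42/67) = 1/(1516/67) = 67/1516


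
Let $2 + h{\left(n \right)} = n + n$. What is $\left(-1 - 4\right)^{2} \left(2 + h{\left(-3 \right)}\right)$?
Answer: $-150$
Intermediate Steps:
$h{\left(n \right)} = -2 + 2 n$ ($h{\left(n \right)} = -2 + \left(n + n\right) = -2 + 2 n$)
$\left(-1 - 4\right)^{2} \left(2 + h{\left(-3 \right)}\right) = \left(-1 - 4\right)^{2} \left(2 + \left(-2 + 2 \left(-3\right)\right)\right) = \left(-5\right)^{2} \left(2 - 8\right) = 25 \left(2 - 8\right) = 25 \left(-6\right) = -150$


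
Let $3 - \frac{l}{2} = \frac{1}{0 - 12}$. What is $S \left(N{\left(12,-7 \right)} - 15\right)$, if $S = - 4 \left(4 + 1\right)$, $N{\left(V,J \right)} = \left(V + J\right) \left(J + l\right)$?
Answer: $\frac{1150}{3} \approx 383.33$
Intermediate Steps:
$l = \frac{37}{6}$ ($l = 6 - \frac{2}{0 - 12} = 6 - \frac{2}{-12} = 6 - - \frac{1}{6} = 6 + \frac{1}{6} = \frac{37}{6} \approx 6.1667$)
$N{\left(V,J \right)} = \left(\frac{37}{6} + J\right) \left(J + V\right)$ ($N{\left(V,J \right)} = \left(V + J\right) \left(J + \frac{37}{6}\right) = \left(J + V\right) \left(\frac{37}{6} + J\right) = \left(\frac{37}{6} + J\right) \left(J + V\right)$)
$S = -20$ ($S = \left(-4\right) 5 = -20$)
$S \left(N{\left(12,-7 \right)} - 15\right) = - 20 \left(\left(\left(-7\right)^{2} + \frac{37}{6} \left(-7\right) + \frac{37}{6} \cdot 12 - 84\right) - 15\right) = - 20 \left(\left(49 - \frac{259}{6} + 74 - 84\right) - 15\right) = - 20 \left(- \frac{25}{6} - 15\right) = \left(-20\right) \left(- \frac{115}{6}\right) = \frac{1150}{3}$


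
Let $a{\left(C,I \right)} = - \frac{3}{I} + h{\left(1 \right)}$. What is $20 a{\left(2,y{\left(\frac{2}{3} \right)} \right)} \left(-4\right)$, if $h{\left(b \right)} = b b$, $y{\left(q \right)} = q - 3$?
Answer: $- \frac{1280}{7} \approx -182.86$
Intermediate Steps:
$y{\left(q \right)} = -3 + q$
$h{\left(b \right)} = b^{2}$
$a{\left(C,I \right)} = 1 - \frac{3}{I}$ ($a{\left(C,I \right)} = - \frac{3}{I} + 1^{2} = - \frac{3}{I} + 1 = 1 - \frac{3}{I}$)
$20 a{\left(2,y{\left(\frac{2}{3} \right)} \right)} \left(-4\right) = 20 \frac{-3 - \left(3 - \frac{2}{3}\right)}{-3 + \frac{2}{3}} \left(-4\right) = 20 \frac{-3 + \left(-3 + 2 \cdot \frac{1}{3}\right)}{-3 + 2 \cdot \frac{1}{3}} \left(-4\right) = 20 \frac{-3 + \left(-3 + \frac{2}{3}\right)}{-3 + \frac{2}{3}} \left(-4\right) = 20 \frac{-3 - \frac{7}{3}}{- \frac{7}{3}} \left(-4\right) = 20 \left(\left(- \frac{3}{7}\right) \left(- \frac{16}{3}\right)\right) \left(-4\right) = 20 \cdot \frac{16}{7} \left(-4\right) = \frac{320}{7} \left(-4\right) = - \frac{1280}{7}$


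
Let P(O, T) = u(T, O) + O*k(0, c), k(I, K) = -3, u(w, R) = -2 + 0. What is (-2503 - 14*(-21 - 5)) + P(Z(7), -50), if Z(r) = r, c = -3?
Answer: -2162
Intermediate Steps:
u(w, R) = -2
P(O, T) = -2 - 3*O (P(O, T) = -2 + O*(-3) = -2 - 3*O)
(-2503 - 14*(-21 - 5)) + P(Z(7), -50) = (-2503 - 14*(-21 - 5)) + (-2 - 3*7) = (-2503 - 14*(-26)) + (-2 - 21) = (-2503 + 364) - 23 = -2139 - 23 = -2162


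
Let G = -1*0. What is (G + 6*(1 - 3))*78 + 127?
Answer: -809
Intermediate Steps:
G = 0
(G + 6*(1 - 3))*78 + 127 = (0 + 6*(1 - 3))*78 + 127 = (0 + 6*(-2))*78 + 127 = (0 - 12)*78 + 127 = -12*78 + 127 = -936 + 127 = -809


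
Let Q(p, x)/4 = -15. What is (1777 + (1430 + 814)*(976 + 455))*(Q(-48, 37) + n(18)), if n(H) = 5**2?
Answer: -112452935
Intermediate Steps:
n(H) = 25
Q(p, x) = -60 (Q(p, x) = 4*(-15) = -60)
(1777 + (1430 + 814)*(976 + 455))*(Q(-48, 37) + n(18)) = (1777 + (1430 + 814)*(976 + 455))*(-60 + 25) = (1777 + 2244*1431)*(-35) = (1777 + 3211164)*(-35) = 3212941*(-35) = -112452935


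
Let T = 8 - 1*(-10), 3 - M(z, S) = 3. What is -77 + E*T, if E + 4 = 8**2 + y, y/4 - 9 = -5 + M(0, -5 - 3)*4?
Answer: 1291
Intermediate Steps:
M(z, S) = 0 (M(z, S) = 3 - 1*3 = 3 - 3 = 0)
y = 16 (y = 36 + 4*(-5 + 0*4) = 36 + 4*(-5 + 0) = 36 + 4*(-5) = 36 - 20 = 16)
T = 18 (T = 8 + 10 = 18)
E = 76 (E = -4 + (8**2 + 16) = -4 + (64 + 16) = -4 + 80 = 76)
-77 + E*T = -77 + 76*18 = -77 + 1368 = 1291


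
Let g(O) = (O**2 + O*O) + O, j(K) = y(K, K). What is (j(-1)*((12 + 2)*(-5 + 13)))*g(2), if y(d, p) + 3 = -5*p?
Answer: 2240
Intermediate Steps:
y(d, p) = -3 - 5*p
j(K) = -3 - 5*K
g(O) = O + 2*O**2 (g(O) = (O**2 + O**2) + O = 2*O**2 + O = O + 2*O**2)
(j(-1)*((12 + 2)*(-5 + 13)))*g(2) = ((-3 - 5*(-1))*((12 + 2)*(-5 + 13)))*(2*(1 + 2*2)) = ((-3 + 5)*(14*8))*(2*(1 + 4)) = (2*112)*(2*5) = 224*10 = 2240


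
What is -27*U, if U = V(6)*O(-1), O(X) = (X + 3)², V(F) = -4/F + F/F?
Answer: -36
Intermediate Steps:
V(F) = 1 - 4/F (V(F) = -4/F + 1 = 1 - 4/F)
O(X) = (3 + X)²
U = 4/3 (U = ((-4 + 6)/6)*(3 - 1)² = ((⅙)*2)*2² = (⅓)*4 = 4/3 ≈ 1.3333)
-27*U = -27*4/3 = -36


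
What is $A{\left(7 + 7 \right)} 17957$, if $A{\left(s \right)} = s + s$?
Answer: $502796$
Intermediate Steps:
$A{\left(s \right)} = 2 s$
$A{\left(7 + 7 \right)} 17957 = 2 \left(7 + 7\right) 17957 = 2 \cdot 14 \cdot 17957 = 28 \cdot 17957 = 502796$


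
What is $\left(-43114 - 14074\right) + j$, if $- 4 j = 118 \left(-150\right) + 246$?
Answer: $- \frac{105649}{2} \approx -52825.0$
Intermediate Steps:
$j = \frac{8727}{2}$ ($j = - \frac{118 \left(-150\right) + 246}{4} = - \frac{-17700 + 246}{4} = \left(- \frac{1}{4}\right) \left(-17454\right) = \frac{8727}{2} \approx 4363.5$)
$\left(-43114 - 14074\right) + j = \left(-43114 - 14074\right) + \frac{8727}{2} = -57188 + \frac{8727}{2} = - \frac{105649}{2}$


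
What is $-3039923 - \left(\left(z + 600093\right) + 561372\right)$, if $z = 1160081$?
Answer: $-5361469$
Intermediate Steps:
$-3039923 - \left(\left(z + 600093\right) + 561372\right) = -3039923 - \left(\left(1160081 + 600093\right) + 561372\right) = -3039923 - \left(1760174 + 561372\right) = -3039923 - 2321546 = -5361469$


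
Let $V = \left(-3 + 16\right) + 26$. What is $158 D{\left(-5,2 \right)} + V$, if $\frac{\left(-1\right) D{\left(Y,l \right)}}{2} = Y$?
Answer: $1619$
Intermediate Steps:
$D{\left(Y,l \right)} = - 2 Y$
$V = 39$ ($V = 13 + 26 = 39$)
$158 D{\left(-5,2 \right)} + V = 158 \left(\left(-2\right) \left(-5\right)\right) + 39 = 158 \cdot 10 + 39 = 1580 + 39 = 1619$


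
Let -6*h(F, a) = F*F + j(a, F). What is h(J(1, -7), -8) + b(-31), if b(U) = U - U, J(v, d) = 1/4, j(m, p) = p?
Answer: -5/96 ≈ -0.052083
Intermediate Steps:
J(v, d) = ¼
b(U) = 0
h(F, a) = -F/6 - F²/6 (h(F, a) = -(F*F + F)/6 = -(F² + F)/6 = -(F + F²)/6 = -F/6 - F²/6)
h(J(1, -7), -8) + b(-31) = (⅙)*(¼)*(-1 - 1*¼) + 0 = (⅙)*(¼)*(-1 - ¼) + 0 = (⅙)*(¼)*(-5/4) + 0 = -5/96 + 0 = -5/96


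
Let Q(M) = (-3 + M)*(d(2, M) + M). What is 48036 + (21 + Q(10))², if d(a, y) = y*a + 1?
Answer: 104680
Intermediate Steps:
d(a, y) = 1 + a*y (d(a, y) = a*y + 1 = 1 + a*y)
Q(M) = (1 + 3*M)*(-3 + M) (Q(M) = (-3 + M)*((1 + 2*M) + M) = (-3 + M)*(1 + 3*M) = (1 + 3*M)*(-3 + M))
48036 + (21 + Q(10))² = 48036 + (21 + (-3 - 8*10 + 3*10²))² = 48036 + (21 + (-3 - 80 + 3*100))² = 48036 + (21 + (-3 - 80 + 300))² = 48036 + (21 + 217)² = 48036 + 238² = 48036 + 56644 = 104680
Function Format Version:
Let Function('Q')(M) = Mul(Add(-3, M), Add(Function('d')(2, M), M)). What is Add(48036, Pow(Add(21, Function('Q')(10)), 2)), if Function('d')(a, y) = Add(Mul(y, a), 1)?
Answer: 104680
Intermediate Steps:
Function('d')(a, y) = Add(1, Mul(a, y)) (Function('d')(a, y) = Add(Mul(a, y), 1) = Add(1, Mul(a, y)))
Function('Q')(M) = Mul(Add(1, Mul(3, M)), Add(-3, M)) (Function('Q')(M) = Mul(Add(-3, M), Add(Add(1, Mul(2, M)), M)) = Mul(Add(-3, M), Add(1, Mul(3, M))) = Mul(Add(1, Mul(3, M)), Add(-3, M)))
Add(48036, Pow(Add(21, Function('Q')(10)), 2)) = Add(48036, Pow(Add(21, Add(-3, Mul(-8, 10), Mul(3, Pow(10, 2)))), 2)) = Add(48036, Pow(Add(21, Add(-3, -80, Mul(3, 100))), 2)) = Add(48036, Pow(Add(21, Add(-3, -80, 300)), 2)) = Add(48036, Pow(Add(21, 217), 2)) = Add(48036, Pow(238, 2)) = Add(48036, 56644) = 104680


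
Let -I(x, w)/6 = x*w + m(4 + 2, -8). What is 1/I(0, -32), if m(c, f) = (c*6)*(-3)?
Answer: 1/648 ≈ 0.0015432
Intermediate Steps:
m(c, f) = -18*c (m(c, f) = (6*c)*(-3) = -18*c)
I(x, w) = 648 - 6*w*x (I(x, w) = -6*(x*w - 18*(4 + 2)) = -6*(w*x - 18*6) = -6*(w*x - 108) = -6*(-108 + w*x) = 648 - 6*w*x)
1/I(0, -32) = 1/(648 - 6*(-32)*0) = 1/(648 + 0) = 1/648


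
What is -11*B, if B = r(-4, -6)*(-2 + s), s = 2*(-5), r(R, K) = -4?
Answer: -528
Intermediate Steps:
s = -10
B = 48 (B = -4*(-2 - 10) = -4*(-12) = 48)
-11*B = -11*48 = -528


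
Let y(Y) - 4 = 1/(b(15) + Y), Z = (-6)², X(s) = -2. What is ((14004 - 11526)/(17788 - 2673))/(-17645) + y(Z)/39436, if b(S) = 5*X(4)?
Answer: 25463155767/273461391977800 ≈ 9.3114e-5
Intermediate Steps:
Z = 36
b(S) = -10 (b(S) = 5*(-2) = -10)
y(Y) = 4 + 1/(-10 + Y)
((14004 - 11526)/(17788 - 2673))/(-17645) + y(Z)/39436 = ((14004 - 11526)/(17788 - 2673))/(-17645) + ((-39 + 4*36)/(-10 + 36))/39436 = (2478/15115)*(-1/17645) + ((-39 + 144)/26)*(1/39436) = (2478*(1/15115))*(-1/17645) + ((1/26)*105)*(1/39436) = (2478/15115)*(-1/17645) + (105/26)*(1/39436) = -2478/266704175 + 105/1025336 = 25463155767/273461391977800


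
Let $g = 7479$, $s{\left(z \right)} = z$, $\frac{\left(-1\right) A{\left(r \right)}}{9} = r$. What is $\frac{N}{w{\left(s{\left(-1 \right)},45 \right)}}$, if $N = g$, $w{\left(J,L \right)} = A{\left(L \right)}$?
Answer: $- \frac{277}{15} \approx -18.467$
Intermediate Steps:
$A{\left(r \right)} = - 9 r$
$w{\left(J,L \right)} = - 9 L$
$N = 7479$
$\frac{N}{w{\left(s{\left(-1 \right)},45 \right)}} = \frac{7479}{\left(-9\right) 45} = \frac{7479}{-405} = 7479 \left(- \frac{1}{405}\right) = - \frac{277}{15}$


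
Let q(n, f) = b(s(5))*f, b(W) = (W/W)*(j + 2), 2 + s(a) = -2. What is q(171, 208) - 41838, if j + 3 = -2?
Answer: -42462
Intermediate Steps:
j = -5 (j = -3 - 2 = -5)
s(a) = -4 (s(a) = -2 - 2 = -4)
b(W) = -3 (b(W) = (W/W)*(-5 + 2) = 1*(-3) = -3)
q(n, f) = -3*f
q(171, 208) - 41838 = -3*208 - 41838 = -624 - 41838 = -42462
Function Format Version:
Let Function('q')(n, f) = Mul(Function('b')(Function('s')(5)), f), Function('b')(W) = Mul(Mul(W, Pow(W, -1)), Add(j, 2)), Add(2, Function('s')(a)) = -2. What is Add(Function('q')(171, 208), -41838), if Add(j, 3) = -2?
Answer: -42462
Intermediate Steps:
j = -5 (j = Add(-3, -2) = -5)
Function('s')(a) = -4 (Function('s')(a) = Add(-2, -2) = -4)
Function('b')(W) = -3 (Function('b')(W) = Mul(Mul(W, Pow(W, -1)), Add(-5, 2)) = Mul(1, -3) = -3)
Function('q')(n, f) = Mul(-3, f)
Add(Function('q')(171, 208), -41838) = Add(Mul(-3, 208), -41838) = Add(-624, -41838) = -42462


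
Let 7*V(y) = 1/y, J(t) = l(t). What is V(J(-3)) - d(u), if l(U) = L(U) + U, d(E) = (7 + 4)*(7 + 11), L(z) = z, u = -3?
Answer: -8317/42 ≈ -198.02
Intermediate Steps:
d(E) = 198 (d(E) = 11*18 = 198)
l(U) = 2*U (l(U) = U + U = 2*U)
J(t) = 2*t
V(y) = 1/(7*y)
V(J(-3)) - d(u) = 1/(7*((2*(-3)))) - 1*198 = (1/7)/(-6) - 198 = (1/7)*(-1/6) - 198 = -1/42 - 198 = -8317/42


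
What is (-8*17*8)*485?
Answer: -527680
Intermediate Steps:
(-8*17*8)*485 = -136*8*485 = -1088*485 = -527680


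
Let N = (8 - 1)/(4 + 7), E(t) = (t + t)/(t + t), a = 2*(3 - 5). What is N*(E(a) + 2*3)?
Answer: 49/11 ≈ 4.4545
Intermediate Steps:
a = -4 (a = 2*(-2) = -4)
E(t) = 1 (E(t) = (2*t)/((2*t)) = (2*t)*(1/(2*t)) = 1)
N = 7/11 ≈ 0.63636
N*(E(a) + 2*3) = 7*(1 + 2*3)/11 = 7*(1 + 6)/11 = (7/11)*7 = 49/11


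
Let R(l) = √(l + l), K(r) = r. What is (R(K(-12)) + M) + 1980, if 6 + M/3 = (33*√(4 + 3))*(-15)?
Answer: 1962 - 1485*√7 + 2*I*√6 ≈ -1966.9 + 4.899*I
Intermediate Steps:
R(l) = √2*√l (R(l) = √(2*l) = √2*√l)
M = -18 - 1485*√7 (M = -18 + 3*((33*√(4 + 3))*(-15)) = -18 + 3*((33*√7)*(-15)) = -18 + 3*(-495*√7) = -18 - 1485*√7 ≈ -3946.9)
(R(K(-12)) + M) + 1980 = (√2*√(-12) + (-18 - 1485*√7)) + 1980 = (√2*(2*I*√3) + (-18 - 1485*√7)) + 1980 = (2*I*√6 + (-18 - 1485*√7)) + 1980 = (-18 - 1485*√7 + 2*I*√6) + 1980 = 1962 - 1485*√7 + 2*I*√6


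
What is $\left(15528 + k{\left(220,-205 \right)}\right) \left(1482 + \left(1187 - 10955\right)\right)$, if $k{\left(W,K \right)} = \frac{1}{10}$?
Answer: $- \frac{643329183}{5} \approx -1.2867 \cdot 10^{8}$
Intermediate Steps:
$k{\left(W,K \right)} = \frac{1}{10}$
$\left(15528 + k{\left(220,-205 \right)}\right) \left(1482 + \left(1187 - 10955\right)\right) = \left(15528 + \frac{1}{10}\right) \left(1482 + \left(1187 - 10955\right)\right) = \frac{155281 \left(1482 - 9768\right)}{10} = \frac{155281}{10} \left(-8286\right) = - \frac{643329183}{5}$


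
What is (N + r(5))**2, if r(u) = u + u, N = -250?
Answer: 57600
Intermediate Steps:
r(u) = 2*u
(N + r(5))**2 = (-250 + 2*5)**2 = (-250 + 10)**2 = (-240)**2 = 57600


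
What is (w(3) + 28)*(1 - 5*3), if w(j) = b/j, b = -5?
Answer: -1106/3 ≈ -368.67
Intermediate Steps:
w(j) = -5/j
(w(3) + 28)*(1 - 5*3) = (-5/3 + 28)*(1 - 5*3) = (-5*⅓ + 28)*(1 - 15) = (-5/3 + 28)*(-14) = (79/3)*(-14) = -1106/3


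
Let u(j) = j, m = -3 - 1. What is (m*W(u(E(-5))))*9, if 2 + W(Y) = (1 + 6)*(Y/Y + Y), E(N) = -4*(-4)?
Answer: -4212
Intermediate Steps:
E(N) = 16
m = -4
W(Y) = 5 + 7*Y (W(Y) = -2 + (1 + 6)*(Y/Y + Y) = -2 + 7*(1 + Y) = -2 + (7 + 7*Y) = 5 + 7*Y)
(m*W(u(E(-5))))*9 = -4*(5 + 7*16)*9 = -4*(5 + 112)*9 = -4*117*9 = -468*9 = -4212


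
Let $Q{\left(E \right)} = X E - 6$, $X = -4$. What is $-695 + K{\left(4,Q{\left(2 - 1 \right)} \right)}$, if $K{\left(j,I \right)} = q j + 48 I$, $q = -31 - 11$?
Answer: $-1343$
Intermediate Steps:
$Q{\left(E \right)} = -6 - 4 E$ ($Q{\left(E \right)} = - 4 E - 6 = -6 - 4 E$)
$q = -42$
$K{\left(j,I \right)} = - 42 j + 48 I$
$-695 + K{\left(4,Q{\left(2 - 1 \right)} \right)} = -695 + \left(\left(-42\right) 4 + 48 \left(-6 - 4 \left(2 - 1\right)\right)\right) = -695 + \left(-168 + 48 \left(-6 - 4 \left(2 - 1\right)\right)\right) = -695 + \left(-168 + 48 \left(-6 - 4\right)\right) = -695 + \left(-168 + 48 \left(-10\right)\right) = -695 - 648 = -1343$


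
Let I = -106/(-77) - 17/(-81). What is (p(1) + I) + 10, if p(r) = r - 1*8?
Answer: 28606/6237 ≈ 4.5865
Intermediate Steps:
p(r) = -8 + r (p(r) = r - 8 = -8 + r)
I = 9895/6237 (I = -106*(-1/77) - 17*(-1/81) = 106/77 + 17/81 = 9895/6237 ≈ 1.5865)
(p(1) + I) + 10 = ((-8 + 1) + 9895/6237) + 10 = (-7 + 9895/6237) + 10 = -33764/6237 + 10 = 28606/6237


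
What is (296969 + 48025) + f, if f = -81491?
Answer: 263503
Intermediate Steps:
(296969 + 48025) + f = (296969 + 48025) - 81491 = 344994 - 81491 = 263503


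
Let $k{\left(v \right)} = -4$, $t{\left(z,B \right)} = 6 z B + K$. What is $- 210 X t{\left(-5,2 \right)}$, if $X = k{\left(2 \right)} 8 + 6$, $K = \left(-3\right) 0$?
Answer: $-327600$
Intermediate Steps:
$K = 0$
$t{\left(z,B \right)} = 6 B z$ ($t{\left(z,B \right)} = 6 z B + 0 = 6 B z + 0 = 6 B z$)
$X = -26$ ($X = \left(-4\right) 8 + 6 = -32 + 6 = -26$)
$- 210 X t{\left(-5,2 \right)} = \left(-210\right) \left(-26\right) 6 \cdot 2 \left(-5\right) = 5460 \left(-60\right) = -327600$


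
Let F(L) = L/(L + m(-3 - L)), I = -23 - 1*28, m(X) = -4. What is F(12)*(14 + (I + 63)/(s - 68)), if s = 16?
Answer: 537/26 ≈ 20.654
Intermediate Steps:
I = -51 (I = -23 - 28 = -51)
F(L) = L/(-4 + L) (F(L) = L/(L - 4) = L/(-4 + L))
F(12)*(14 + (I + 63)/(s - 68)) = (12/(-4 + 12))*(14 + (-51 + 63)/(16 - 68)) = (12/8)*(14 + 12/(-52)) = (12*(⅛))*(14 + 12*(-1/52)) = 3*(14 - 3/13)/2 = (3/2)*(179/13) = 537/26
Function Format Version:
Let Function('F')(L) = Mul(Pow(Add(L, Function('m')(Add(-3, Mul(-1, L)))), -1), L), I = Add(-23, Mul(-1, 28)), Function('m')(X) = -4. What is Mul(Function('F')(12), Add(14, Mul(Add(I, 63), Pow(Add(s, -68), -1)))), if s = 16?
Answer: Rational(537, 26) ≈ 20.654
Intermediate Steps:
I = -51 (I = Add(-23, -28) = -51)
Function('F')(L) = Mul(L, Pow(Add(-4, L), -1)) (Function('F')(L) = Mul(Pow(Add(L, -4), -1), L) = Mul(Pow(Add(-4, L), -1), L) = Mul(L, Pow(Add(-4, L), -1)))
Mul(Function('F')(12), Add(14, Mul(Add(I, 63), Pow(Add(s, -68), -1)))) = Mul(Mul(12, Pow(Add(-4, 12), -1)), Add(14, Mul(Add(-51, 63), Pow(Add(16, -68), -1)))) = Mul(Mul(12, Pow(8, -1)), Add(14, Mul(12, Pow(-52, -1)))) = Mul(Mul(12, Rational(1, 8)), Add(14, Mul(12, Rational(-1, 52)))) = Mul(Rational(3, 2), Add(14, Rational(-3, 13))) = Mul(Rational(3, 2), Rational(179, 13)) = Rational(537, 26)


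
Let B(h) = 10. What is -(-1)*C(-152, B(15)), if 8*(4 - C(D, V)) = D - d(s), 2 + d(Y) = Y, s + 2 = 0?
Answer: 45/2 ≈ 22.500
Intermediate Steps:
s = -2 (s = -2 + 0 = -2)
d(Y) = -2 + Y
C(D, V) = 7/2 - D/8 (C(D, V) = 4 - (D - (-2 - 2))/8 = 4 - (D - 1*(-4))/8 = 4 - (D + 4)/8 = 4 - (4 + D)/8 = 4 + (-½ - D/8) = 7/2 - D/8)
-(-1)*C(-152, B(15)) = -(-1)*(7/2 - ⅛*(-152)) = -(-1)*(7/2 + 19) = -(-1)*45/2 = -1*(-45/2) = 45/2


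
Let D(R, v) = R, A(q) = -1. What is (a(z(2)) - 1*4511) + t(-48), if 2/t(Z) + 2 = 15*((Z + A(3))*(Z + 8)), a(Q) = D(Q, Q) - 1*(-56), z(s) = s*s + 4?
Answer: -65366452/14699 ≈ -4447.0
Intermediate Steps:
z(s) = 4 + s**2 (z(s) = s**2 + 4 = 4 + s**2)
a(Q) = 56 + Q (a(Q) = Q - 1*(-56) = Q + 56 = 56 + Q)
t(Z) = 2/(-2 + 15*(-1 + Z)*(8 + Z)) (t(Z) = 2/(-2 + 15*((Z - 1)*(Z + 8))) = 2/(-2 + 15*((-1 + Z)*(8 + Z))) = 2/(-2 + 15*(-1 + Z)*(8 + Z)))
(a(z(2)) - 1*4511) + t(-48) = ((56 + (4 + 2**2)) - 1*4511) + 2/(-122 + 15*(-48)**2 + 105*(-48)) = ((56 + (4 + 4)) - 4511) + 2/(-122 + 15*2304 - 5040) = ((56 + 8) - 4511) + 2/(-122 + 34560 - 5040) = (64 - 4511) + 2/29398 = -4447 + 2*(1/29398) = -4447 + 1/14699 = -65366452/14699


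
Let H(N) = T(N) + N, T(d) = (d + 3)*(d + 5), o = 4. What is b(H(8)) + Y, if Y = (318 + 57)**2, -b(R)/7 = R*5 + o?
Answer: 135312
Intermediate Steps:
T(d) = (3 + d)*(5 + d)
H(N) = 15 + N**2 + 9*N (H(N) = (15 + N**2 + 8*N) + N = 15 + N**2 + 9*N)
b(R) = -28 - 35*R (b(R) = -7*(R*5 + 4) = -7*(5*R + 4) = -7*(4 + 5*R) = -28 - 35*R)
Y = 140625 (Y = 375**2 = 140625)
b(H(8)) + Y = (-28 - 35*(15 + 8**2 + 9*8)) + 140625 = (-28 - 35*(15 + 64 + 72)) + 140625 = (-28 - 35*151) + 140625 = (-28 - 5285) + 140625 = -5313 + 140625 = 135312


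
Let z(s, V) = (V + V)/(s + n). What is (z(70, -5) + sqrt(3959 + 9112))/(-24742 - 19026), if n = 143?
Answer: 5/4661292 - sqrt(13071)/43768 ≈ -0.0026111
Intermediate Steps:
z(s, V) = 2*V/(143 + s) (z(s, V) = (V + V)/(s + 143) = (2*V)/(143 + s) = 2*V/(143 + s))
(z(70, -5) + sqrt(3959 + 9112))/(-24742 - 19026) = (2*(-5)/(143 + 70) + sqrt(3959 + 9112))/(-24742 - 19026) = (2*(-5)/213 + sqrt(13071))/(-43768) = (2*(-5)*(1/213) + sqrt(13071))*(-1/43768) = (-10/213 + sqrt(13071))*(-1/43768) = 5/4661292 - sqrt(13071)/43768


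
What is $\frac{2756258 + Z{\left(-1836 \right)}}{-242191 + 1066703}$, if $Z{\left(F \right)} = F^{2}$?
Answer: $\frac{3063577}{412256} \approx 7.4313$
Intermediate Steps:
$\frac{2756258 + Z{\left(-1836 \right)}}{-242191 + 1066703} = \frac{2756258 + \left(-1836\right)^{2}}{-242191 + 1066703} = \frac{2756258 + 3370896}{824512} = 6127154 \cdot \frac{1}{824512} = \frac{3063577}{412256}$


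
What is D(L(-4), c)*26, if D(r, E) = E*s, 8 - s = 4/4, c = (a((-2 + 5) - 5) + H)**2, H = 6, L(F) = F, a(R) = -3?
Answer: 1638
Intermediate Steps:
c = 9 (c = (-3 + 6)**2 = 3**2 = 9)
s = 7 (s = 8 - 4/4 = 8 - 1*1 = 8 - 1 = 7)
D(r, E) = 7*E (D(r, E) = E*7 = 7*E)
D(L(-4), c)*26 = (7*9)*26 = 63*26 = 1638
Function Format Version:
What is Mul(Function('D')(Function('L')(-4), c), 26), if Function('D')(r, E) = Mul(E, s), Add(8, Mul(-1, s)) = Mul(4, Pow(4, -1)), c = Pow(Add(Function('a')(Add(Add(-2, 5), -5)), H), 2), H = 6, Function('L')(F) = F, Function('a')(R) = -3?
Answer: 1638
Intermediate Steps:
c = 9 (c = Pow(Add(-3, 6), 2) = Pow(3, 2) = 9)
s = 7 (s = Add(8, Mul(-1, Mul(4, Pow(4, -1)))) = Add(8, Mul(-1, Mul(4, Rational(1, 4)))) = Add(8, Mul(-1, 1)) = Add(8, -1) = 7)
Function('D')(r, E) = Mul(7, E) (Function('D')(r, E) = Mul(E, 7) = Mul(7, E))
Mul(Function('D')(Function('L')(-4), c), 26) = Mul(Mul(7, 9), 26) = Mul(63, 26) = 1638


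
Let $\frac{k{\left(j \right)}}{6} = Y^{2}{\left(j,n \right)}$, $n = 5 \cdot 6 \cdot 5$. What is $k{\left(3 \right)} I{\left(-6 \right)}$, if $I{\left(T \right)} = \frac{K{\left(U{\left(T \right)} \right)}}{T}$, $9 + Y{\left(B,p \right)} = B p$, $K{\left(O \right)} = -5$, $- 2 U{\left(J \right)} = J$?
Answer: $972405$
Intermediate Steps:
$n = 150$ ($n = 30 \cdot 5 = 150$)
$U{\left(J \right)} = - \frac{J}{2}$
$Y{\left(B,p \right)} = -9 + B p$
$I{\left(T \right)} = - \frac{5}{T}$
$k{\left(j \right)} = 6 \left(-9 + 150 j\right)^{2}$ ($k{\left(j \right)} = 6 \left(-9 + j 150\right)^{2} = 6 \left(-9 + 150 j\right)^{2}$)
$k{\left(3 \right)} I{\left(-6 \right)} = 54 \left(-3 + 50 \cdot 3\right)^{2} \left(- \frac{5}{-6}\right) = 54 \left(-3 + 150\right)^{2} \left(\left(-5\right) \left(- \frac{1}{6}\right)\right) = 54 \cdot 147^{2} \cdot \frac{5}{6} = 54 \cdot 21609 \cdot \frac{5}{6} = 1166886 \cdot \frac{5}{6} = 972405$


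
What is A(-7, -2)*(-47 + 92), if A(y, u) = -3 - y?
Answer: 180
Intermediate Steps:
A(-7, -2)*(-47 + 92) = (-3 - 1*(-7))*(-47 + 92) = (-3 + 7)*45 = 4*45 = 180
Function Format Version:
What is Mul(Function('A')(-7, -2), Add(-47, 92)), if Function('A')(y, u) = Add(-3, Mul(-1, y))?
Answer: 180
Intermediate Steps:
Mul(Function('A')(-7, -2), Add(-47, 92)) = Mul(Add(-3, Mul(-1, -7)), Add(-47, 92)) = Mul(Add(-3, 7), 45) = Mul(4, 45) = 180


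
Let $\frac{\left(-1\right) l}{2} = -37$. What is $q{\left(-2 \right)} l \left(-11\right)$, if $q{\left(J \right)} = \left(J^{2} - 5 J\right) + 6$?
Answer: $-16280$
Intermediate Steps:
$l = 74$ ($l = \left(-2\right) \left(-37\right) = 74$)
$q{\left(J \right)} = 6 + J^{2} - 5 J$
$q{\left(-2 \right)} l \left(-11\right) = \left(6 + \left(-2\right)^{2} - -10\right) 74 \left(-11\right) = \left(6 + 4 + 10\right) 74 \left(-11\right) = 20 \cdot 74 \left(-11\right) = 1480 \left(-11\right) = -16280$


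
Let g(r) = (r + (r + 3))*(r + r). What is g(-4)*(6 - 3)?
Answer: 120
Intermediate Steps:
g(r) = 2*r*(3 + 2*r) (g(r) = (r + (3 + r))*(2*r) = (3 + 2*r)*(2*r) = 2*r*(3 + 2*r))
g(-4)*(6 - 3) = (2*(-4)*(3 + 2*(-4)))*(6 - 3) = (2*(-4)*(3 - 8))*3 = (2*(-4)*(-5))*3 = 40*3 = 120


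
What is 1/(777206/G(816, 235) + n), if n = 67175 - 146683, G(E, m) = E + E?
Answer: -48/3793525 ≈ -1.2653e-5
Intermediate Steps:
G(E, m) = 2*E
n = -79508
1/(777206/G(816, 235) + n) = 1/(777206/((2*816)) - 79508) = 1/(777206/1632 - 79508) = 1/(777206*(1/1632) - 79508) = 1/(22859/48 - 79508) = 1/(-3793525/48) = -48/3793525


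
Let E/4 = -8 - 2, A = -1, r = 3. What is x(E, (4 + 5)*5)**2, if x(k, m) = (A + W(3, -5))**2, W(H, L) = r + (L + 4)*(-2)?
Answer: 256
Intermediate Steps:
W(H, L) = -5 - 2*L (W(H, L) = 3 + (L + 4)*(-2) = 3 + (4 + L)*(-2) = 3 + (-8 - 2*L) = -5 - 2*L)
E = -40 (E = 4*(-8 - 2) = 4*(-10) = -40)
x(k, m) = 16 (x(k, m) = (-1 + (-5 - 2*(-5)))**2 = (-1 + (-5 + 10))**2 = (-1 + 5)**2 = 4**2 = 16)
x(E, (4 + 5)*5)**2 = 16**2 = 256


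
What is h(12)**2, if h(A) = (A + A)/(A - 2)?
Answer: 144/25 ≈ 5.7600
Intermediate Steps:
h(A) = 2*A/(-2 + A) (h(A) = (2*A)/(-2 + A) = 2*A/(-2 + A))
h(12)**2 = (2*12/(-2 + 12))**2 = (2*12/10)**2 = (2*12*(1/10))**2 = (12/5)**2 = 144/25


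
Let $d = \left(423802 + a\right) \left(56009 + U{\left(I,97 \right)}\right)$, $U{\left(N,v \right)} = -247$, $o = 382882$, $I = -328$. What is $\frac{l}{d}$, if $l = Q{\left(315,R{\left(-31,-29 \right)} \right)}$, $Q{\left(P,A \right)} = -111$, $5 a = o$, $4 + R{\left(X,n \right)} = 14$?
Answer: $- \frac{185}{46503500568} \approx -3.9782 \cdot 10^{-9}$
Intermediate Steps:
$R{\left(X,n \right)} = 10$ ($R{\left(X,n \right)} = -4 + 14 = 10$)
$a = \frac{382882}{5}$ ($a = \frac{1}{5} \cdot 382882 = \frac{382882}{5} \approx 76576.0$)
$d = \frac{139510501704}{5}$ ($d = \left(423802 + \frac{382882}{5}\right) \left(56009 - 247\right) = \frac{2501892}{5} \cdot 55762 = \frac{139510501704}{5} \approx 2.7902 \cdot 10^{10}$)
$l = -111$
$\frac{l}{d} = - \frac{111}{\frac{139510501704}{5}} = \left(-111\right) \frac{5}{139510501704} = - \frac{185}{46503500568}$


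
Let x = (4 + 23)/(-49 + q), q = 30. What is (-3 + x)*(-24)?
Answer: 2016/19 ≈ 106.11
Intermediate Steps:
x = -27/19 (x = (4 + 23)/(-49 + 30) = 27/(-19) = 27*(-1/19) = -27/19 ≈ -1.4211)
(-3 + x)*(-24) = (-3 - 27/19)*(-24) = -84/19*(-24) = 2016/19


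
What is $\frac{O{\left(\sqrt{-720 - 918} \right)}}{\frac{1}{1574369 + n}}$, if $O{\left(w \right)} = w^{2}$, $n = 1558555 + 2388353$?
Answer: $-9043851726$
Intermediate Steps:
$n = 3946908$
$\frac{O{\left(\sqrt{-720 - 918} \right)}}{\frac{1}{1574369 + n}} = \frac{\left(\sqrt{-720 - 918}\right)^{2}}{\frac{1}{1574369 + 3946908}} = \frac{\left(\sqrt{-1638}\right)^{2}}{\frac{1}{5521277}} = \left(3 i \sqrt{182}\right)^{2} \frac{1}{\frac{1}{5521277}} = \left(-1638\right) 5521277 = -9043851726$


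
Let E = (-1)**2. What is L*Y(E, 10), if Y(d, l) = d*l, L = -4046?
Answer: -40460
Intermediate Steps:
E = 1
L*Y(E, 10) = -4046*10 = -40460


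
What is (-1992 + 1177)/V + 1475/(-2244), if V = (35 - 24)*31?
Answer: -211985/69564 ≈ -3.0473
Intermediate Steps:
V = 341 (V = 11*31 = 341)
(-1992 + 1177)/V + 1475/(-2244) = (-1992 + 1177)/341 + 1475/(-2244) = -815*1/341 + 1475*(-1/2244) = -815/341 - 1475/2244 = -211985/69564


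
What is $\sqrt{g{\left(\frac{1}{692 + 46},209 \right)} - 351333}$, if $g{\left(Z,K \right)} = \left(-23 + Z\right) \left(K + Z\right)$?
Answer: $\frac{i \sqrt{193969376891}}{738} \approx 596.77 i$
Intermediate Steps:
$\sqrt{g{\left(\frac{1}{692 + 46},209 \right)} - 351333} = \sqrt{\left(\left(\frac{1}{692 + 46}\right)^{2} - 4807 - \frac{23}{692 + 46} + \frac{209}{692 + 46}\right) - 351333} = \sqrt{\left(\left(\frac{1}{738}\right)^{2} - 4807 - \frac{23}{738} + \frac{209}{738}\right) - 351333} = \sqrt{\left(\left(\frac{1}{738}\right)^{2} - 4807 - \frac{23}{738} + 209 \cdot \frac{1}{738}\right) - 351333} = \sqrt{\left(\frac{1}{544644} - 4807 - \frac{23}{738} + \frac{209}{738}\right) - 351333} = \sqrt{- \frac{2617966439}{544644} - 351333} = \sqrt{- \frac{193969376891}{544644}} = \frac{i \sqrt{193969376891}}{738}$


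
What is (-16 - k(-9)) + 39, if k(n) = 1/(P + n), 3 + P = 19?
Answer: 160/7 ≈ 22.857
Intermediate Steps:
P = 16 (P = -3 + 19 = 16)
k(n) = 1/(16 + n)
(-16 - k(-9)) + 39 = (-16 - 1/(16 - 9)) + 39 = (-16 - 1/7) + 39 = -113/7 + 39 = 160/7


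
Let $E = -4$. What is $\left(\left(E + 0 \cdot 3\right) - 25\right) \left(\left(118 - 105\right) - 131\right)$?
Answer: $3422$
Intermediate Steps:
$\left(\left(E + 0 \cdot 3\right) - 25\right) \left(\left(118 - 105\right) - 131\right) = \left(\left(-4 + 0 \cdot 3\right) - 25\right) \left(\left(118 - 105\right) - 131\right) = \left(\left(-4 + 0\right) - 25\right) \left(\left(118 - 105\right) - 131\right) = \left(-4 - 25\right) \left(13 - 131\right) = \left(-29\right) \left(-118\right) = 3422$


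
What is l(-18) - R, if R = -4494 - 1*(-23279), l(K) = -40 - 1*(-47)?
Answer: -18778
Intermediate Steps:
l(K) = 7 (l(K) = -40 + 47 = 7)
R = 18785 (R = -4494 + 23279 = 18785)
l(-18) - R = 7 - 1*18785 = 7 - 18785 = -18778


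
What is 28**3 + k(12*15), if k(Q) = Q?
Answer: 22132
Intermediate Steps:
28**3 + k(12*15) = 28**3 + 12*15 = 21952 + 180 = 22132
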